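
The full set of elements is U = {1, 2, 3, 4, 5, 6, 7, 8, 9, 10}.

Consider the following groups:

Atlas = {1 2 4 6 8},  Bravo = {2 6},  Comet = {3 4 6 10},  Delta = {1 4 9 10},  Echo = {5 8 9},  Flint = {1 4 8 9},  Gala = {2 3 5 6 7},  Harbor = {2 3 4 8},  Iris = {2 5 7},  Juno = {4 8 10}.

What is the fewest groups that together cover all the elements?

Take {Delta, Flint, Gala}. Their union is {1, 2, 3, 4, 5, 6, 7, 8, 9, 10}, which is all 10 elements.
No 2 of the 10 groups cover everything (all 45 combinations miss at least one element), so 3 is optimal.

3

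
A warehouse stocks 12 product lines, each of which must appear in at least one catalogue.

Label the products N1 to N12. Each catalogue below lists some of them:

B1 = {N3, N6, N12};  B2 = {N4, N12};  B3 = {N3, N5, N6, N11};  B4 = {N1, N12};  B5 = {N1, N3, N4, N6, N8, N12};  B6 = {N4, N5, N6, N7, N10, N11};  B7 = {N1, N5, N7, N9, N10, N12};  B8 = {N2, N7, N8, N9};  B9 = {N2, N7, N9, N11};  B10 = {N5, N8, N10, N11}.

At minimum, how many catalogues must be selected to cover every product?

3

B5 and B6 and B9 together: B5 ∪ B6 ∪ B9 = {N1, N2, N3, N4, N5, N6, N7, N8, N9, N10, N11, N12} — every product is covered.
No 2 of the 10 catalogues cover everything (all 45 combinations miss at least one product), so 3 is optimal.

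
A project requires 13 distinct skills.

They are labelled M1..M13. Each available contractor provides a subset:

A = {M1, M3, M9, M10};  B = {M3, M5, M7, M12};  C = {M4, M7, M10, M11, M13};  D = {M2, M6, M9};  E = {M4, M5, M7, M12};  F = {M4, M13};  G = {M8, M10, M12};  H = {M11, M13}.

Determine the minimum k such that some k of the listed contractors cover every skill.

5

A and C and D and E and G together: A ∪ C ∪ D ∪ E ∪ G = {M1, M2, M3, M4, M5, M6, M7, M8, M9, M10, M11, M12, M13} — every skill is covered.
No 4 of the 8 contractors cover everything (all 70 combinations miss at least one skill), so 5 is optimal.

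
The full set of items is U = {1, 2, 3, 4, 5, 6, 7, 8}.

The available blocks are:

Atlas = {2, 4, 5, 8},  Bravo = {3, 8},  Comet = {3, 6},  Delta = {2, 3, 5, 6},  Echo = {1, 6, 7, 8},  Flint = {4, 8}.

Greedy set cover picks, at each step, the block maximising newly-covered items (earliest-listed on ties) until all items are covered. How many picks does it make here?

Greedy: pick Atlas (covers 4 new) → pick Echo (covers 3 new) → pick Bravo (covers 1 new). Total picks: 3.

3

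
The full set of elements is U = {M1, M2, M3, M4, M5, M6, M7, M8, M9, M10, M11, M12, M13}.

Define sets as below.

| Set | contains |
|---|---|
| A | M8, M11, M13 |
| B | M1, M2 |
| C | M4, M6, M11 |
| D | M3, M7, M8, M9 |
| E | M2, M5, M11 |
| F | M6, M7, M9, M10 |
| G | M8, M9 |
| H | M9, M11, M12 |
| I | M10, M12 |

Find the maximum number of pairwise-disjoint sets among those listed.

B, C, G, I are pairwise disjoint (B={M1,M2}; C={M4,M6,M11}; G={M8,M9}; I={M10,M12}).
Every remaining set overlaps one of these, and no 5 of the listed sets are pairwise disjoint, so 4 is the maximum.

4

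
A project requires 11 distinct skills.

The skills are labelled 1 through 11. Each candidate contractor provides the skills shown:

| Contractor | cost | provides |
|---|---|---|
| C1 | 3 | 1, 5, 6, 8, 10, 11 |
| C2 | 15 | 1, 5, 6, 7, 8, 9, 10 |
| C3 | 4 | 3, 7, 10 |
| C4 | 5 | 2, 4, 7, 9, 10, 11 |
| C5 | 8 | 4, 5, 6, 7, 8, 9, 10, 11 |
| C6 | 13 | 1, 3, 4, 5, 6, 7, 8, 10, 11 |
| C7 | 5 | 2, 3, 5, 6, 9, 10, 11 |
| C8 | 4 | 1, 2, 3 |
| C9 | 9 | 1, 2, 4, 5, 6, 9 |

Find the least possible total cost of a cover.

12

C5, C8 together cover every skill (C5 ∪ C8 = {1, 2, 3, 4, 5, 6, 7, 8, 9, 10, 11}); total cost 8 + 4 = 12.
No covering selection has total cost below 12.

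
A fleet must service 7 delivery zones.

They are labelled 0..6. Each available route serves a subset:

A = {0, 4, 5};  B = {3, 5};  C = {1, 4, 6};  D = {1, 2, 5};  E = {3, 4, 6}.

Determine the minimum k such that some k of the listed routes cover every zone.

A and D and E together: A ∪ D ∪ E = {0, 1, 2, 3, 4, 5, 6} — every zone is covered.
Each route has at most 3 zones, and 2·3 = 6 < 7 — so at least 3 routes are needed, and 3 is optimal.

3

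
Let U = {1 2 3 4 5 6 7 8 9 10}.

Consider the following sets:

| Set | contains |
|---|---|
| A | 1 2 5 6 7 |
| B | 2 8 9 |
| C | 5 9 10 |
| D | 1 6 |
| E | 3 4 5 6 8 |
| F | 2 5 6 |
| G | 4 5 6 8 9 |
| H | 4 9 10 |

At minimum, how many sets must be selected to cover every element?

3

A, C, and E cover everything between them: the union {1, 2, 3, 4, 5, 6, 7, 8, 9, 10} is all of U.
Only E contains 3, so E is forced; the remaining 5 elements need at least 2 more sets (each remaining set adds at most 3) — so at least 3 sets are needed, and 3 is optimal.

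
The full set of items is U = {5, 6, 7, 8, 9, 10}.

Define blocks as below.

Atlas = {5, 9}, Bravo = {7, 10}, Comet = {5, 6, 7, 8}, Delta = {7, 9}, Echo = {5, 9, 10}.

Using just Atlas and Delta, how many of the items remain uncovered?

Union of Atlas, Delta = {5, 7, 9}.
Not covered: 6, 8, 10 — 3 items.

3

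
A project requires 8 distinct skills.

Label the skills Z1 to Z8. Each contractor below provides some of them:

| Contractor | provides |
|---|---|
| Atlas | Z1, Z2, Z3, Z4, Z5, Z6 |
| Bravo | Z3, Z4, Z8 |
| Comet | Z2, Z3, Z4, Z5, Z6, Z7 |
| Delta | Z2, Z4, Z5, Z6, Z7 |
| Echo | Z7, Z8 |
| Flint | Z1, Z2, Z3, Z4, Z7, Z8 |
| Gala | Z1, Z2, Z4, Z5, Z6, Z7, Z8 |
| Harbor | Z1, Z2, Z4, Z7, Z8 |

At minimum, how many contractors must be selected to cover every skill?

Atlas and Harbor together: Atlas ∪ Harbor = {Z1, Z2, Z3, Z4, Z5, Z6, Z7, Z8} — every skill is covered.
No single contractor has all 8 skills (the largest, Gala, has 7), so 2 is optimal.

2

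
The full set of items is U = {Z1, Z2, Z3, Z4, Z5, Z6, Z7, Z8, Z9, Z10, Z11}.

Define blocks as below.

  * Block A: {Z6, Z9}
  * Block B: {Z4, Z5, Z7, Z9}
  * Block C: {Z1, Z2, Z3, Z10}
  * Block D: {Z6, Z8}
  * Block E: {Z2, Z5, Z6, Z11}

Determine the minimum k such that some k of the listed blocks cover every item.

Take {B, C, D, E}. Their union is {Z1, Z2, Z3, Z4, Z5, Z6, Z7, Z8, Z9, Z10, Z11}, which is all 11 items.
Only D contains Z8, so D is forced; the remaining 9 items need at least 3 more blocks (each remaining block adds at most 4) — so at least 4 blocks are needed, and 4 is optimal.

4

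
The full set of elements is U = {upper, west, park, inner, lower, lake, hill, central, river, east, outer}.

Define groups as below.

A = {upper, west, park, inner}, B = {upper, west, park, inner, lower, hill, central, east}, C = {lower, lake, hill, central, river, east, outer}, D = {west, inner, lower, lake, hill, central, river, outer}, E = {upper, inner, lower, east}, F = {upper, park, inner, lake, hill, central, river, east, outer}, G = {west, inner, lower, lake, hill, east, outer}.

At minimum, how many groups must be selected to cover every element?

Take {A, C}. Their union is {upper, west, park, inner, lower, lake, hill, central, river, east, outer}, which is all 11 elements.
No single group has all 11 elements (the largest, F, has 9), so 2 is optimal.

2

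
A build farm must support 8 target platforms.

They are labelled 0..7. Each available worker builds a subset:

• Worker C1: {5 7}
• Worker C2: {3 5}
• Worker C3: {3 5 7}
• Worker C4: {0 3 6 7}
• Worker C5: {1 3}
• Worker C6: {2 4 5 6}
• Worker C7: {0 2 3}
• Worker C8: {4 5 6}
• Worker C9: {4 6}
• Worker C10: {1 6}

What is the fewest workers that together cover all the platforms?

3

C4 and C6 and C10 together: C4 ∪ C6 ∪ C10 = {0, 1, 2, 3, 4, 5, 6, 7} — every platform is covered.
No 2 of the 10 workers cover everything (all 45 combinations miss at least one platform), so 3 is optimal.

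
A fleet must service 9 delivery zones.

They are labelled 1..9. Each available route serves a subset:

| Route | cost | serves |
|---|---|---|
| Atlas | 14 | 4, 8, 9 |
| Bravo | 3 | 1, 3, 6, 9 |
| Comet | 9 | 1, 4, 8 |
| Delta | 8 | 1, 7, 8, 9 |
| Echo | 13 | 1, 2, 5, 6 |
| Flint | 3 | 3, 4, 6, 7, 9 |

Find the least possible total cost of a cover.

24

Delta, Echo, Flint together cover every zone (Delta ∪ Echo ∪ Flint = {1, 2, 3, 4, 5, 6, 7, 8, 9}); total cost 8 + 13 + 3 = 24.
The greedy pick Flint, Bravo, Echo, Delta costs 27; no covering selection beats 24.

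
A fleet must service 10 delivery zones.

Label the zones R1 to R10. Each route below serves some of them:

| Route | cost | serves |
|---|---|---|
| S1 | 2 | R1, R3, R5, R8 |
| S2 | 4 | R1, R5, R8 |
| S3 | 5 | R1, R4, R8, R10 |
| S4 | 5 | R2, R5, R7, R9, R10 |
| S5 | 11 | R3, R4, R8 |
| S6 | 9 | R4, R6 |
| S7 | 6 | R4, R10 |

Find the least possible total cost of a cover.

16

S1, S4, S6 together cover every zone (S1 ∪ S4 ∪ S6 = {R1, R2, R3, R4, R5, R6, R7, R8, R9, R10}); total cost 2 + 5 + 9 = 16.
No covering selection has total cost below 16.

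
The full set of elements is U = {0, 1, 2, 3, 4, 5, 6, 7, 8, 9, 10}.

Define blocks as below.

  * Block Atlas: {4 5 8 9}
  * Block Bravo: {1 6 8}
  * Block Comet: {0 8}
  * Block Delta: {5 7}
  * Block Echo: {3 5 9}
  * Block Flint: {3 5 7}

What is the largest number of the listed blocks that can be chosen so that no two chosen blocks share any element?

2

Bravo, Flint are pairwise disjoint (Bravo={1,6,8}; Flint={3,5,7}).
Every remaining block overlaps one of these, and no 3 of the listed blocks are pairwise disjoint, so 2 is the maximum.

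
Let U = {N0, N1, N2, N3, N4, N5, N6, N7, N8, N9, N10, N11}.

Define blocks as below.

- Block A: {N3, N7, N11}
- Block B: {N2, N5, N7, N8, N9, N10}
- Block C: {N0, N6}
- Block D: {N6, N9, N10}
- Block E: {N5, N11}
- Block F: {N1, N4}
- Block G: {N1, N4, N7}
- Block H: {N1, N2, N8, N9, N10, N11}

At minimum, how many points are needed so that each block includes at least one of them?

T = {N1, N2, N6, N11} meets every block (each contains at least one member of T), and |T| = 4.
No choice of 3 points meets every block, so 4 is the minimum.

4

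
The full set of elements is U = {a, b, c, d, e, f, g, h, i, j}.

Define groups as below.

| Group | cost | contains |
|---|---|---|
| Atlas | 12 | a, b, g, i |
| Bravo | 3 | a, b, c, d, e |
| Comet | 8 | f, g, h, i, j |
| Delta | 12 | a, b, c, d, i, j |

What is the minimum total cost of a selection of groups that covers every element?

Bravo, Comet together cover every element (Bravo ∪ Comet = {a, b, c, d, e, f, g, h, i, j}); total cost 3 + 8 = 11.
No covering selection has total cost below 11.

11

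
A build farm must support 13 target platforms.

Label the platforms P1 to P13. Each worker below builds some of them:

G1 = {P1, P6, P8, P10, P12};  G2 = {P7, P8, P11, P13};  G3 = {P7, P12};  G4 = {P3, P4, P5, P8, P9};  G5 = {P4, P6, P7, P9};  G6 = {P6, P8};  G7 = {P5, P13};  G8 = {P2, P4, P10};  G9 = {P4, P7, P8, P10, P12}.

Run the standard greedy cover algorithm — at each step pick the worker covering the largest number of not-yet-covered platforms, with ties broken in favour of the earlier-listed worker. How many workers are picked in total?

4

Greedy: pick G1 (covers 5 new) → pick G4 (covers 4 new) → pick G2 (covers 3 new) → pick G8 (covers 1 new). Total picks: 4.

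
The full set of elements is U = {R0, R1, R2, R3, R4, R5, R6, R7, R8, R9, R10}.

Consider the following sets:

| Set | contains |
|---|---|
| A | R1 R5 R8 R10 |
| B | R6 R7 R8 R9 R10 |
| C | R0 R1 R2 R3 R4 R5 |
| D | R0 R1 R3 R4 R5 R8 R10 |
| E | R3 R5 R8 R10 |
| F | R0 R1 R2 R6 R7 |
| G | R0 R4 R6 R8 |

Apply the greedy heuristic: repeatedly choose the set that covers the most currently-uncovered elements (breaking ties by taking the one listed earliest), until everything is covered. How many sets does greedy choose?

Greedy: pick D (covers 7 new) → pick B (covers 3 new) → pick C (covers 1 new). Total picks: 3.
(The true minimum cover uses only 2 sets, so greedy is not optimal here.)

3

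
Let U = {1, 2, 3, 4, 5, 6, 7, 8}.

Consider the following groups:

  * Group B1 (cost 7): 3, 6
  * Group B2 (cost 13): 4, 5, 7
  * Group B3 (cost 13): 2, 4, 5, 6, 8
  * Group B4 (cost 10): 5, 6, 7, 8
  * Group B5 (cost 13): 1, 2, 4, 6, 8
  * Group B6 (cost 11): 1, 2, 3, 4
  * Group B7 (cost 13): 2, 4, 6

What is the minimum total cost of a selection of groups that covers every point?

B4, B6 together cover every point (B4 ∪ B6 = {1, 2, 3, 4, 5, 6, 7, 8}); total cost 10 + 11 = 21.
No covering selection has total cost below 21.

21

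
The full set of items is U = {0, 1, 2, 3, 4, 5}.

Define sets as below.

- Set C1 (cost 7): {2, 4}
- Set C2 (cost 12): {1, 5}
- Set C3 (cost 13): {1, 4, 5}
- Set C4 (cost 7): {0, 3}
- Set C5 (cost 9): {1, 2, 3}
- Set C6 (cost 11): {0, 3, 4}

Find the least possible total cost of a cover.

C1, C2, C4 together cover every item (C1 ∪ C2 ∪ C4 = {0, 1, 2, 3, 4, 5}); total cost 7 + 12 + 7 = 26.
The greedy pick C5, C6, C2 costs 32; no covering selection beats 26.

26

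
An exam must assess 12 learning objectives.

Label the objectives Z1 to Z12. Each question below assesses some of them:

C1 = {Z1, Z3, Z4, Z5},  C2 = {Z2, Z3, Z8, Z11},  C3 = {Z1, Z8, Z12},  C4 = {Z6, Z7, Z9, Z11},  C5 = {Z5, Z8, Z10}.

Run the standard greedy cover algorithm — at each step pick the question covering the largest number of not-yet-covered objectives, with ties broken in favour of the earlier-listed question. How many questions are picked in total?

5

Greedy: pick C1 (covers 4 new) → pick C4 (covers 4 new) → pick C2 (covers 2 new) → pick C3 (covers 1 new) → pick C5 (covers 1 new). Total picks: 5.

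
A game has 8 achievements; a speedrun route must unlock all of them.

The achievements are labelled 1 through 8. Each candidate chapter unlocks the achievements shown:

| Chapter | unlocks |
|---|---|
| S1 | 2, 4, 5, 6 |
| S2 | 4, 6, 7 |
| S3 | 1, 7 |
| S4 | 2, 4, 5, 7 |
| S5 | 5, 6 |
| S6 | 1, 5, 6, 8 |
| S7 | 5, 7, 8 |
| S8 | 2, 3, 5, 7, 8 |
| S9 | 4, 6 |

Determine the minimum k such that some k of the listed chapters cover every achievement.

3

S6 and S8 and S9 together: S6 ∪ S8 ∪ S9 = {1, 2, 3, 4, 5, 6, 7, 8} — every achievement is covered.
Only S8 contains 3, so S8 is forced; the remaining 3 achievements need at least 2 more chapters (each remaining chapter adds at most 2) — so at least 3 chapters are needed, and 3 is optimal.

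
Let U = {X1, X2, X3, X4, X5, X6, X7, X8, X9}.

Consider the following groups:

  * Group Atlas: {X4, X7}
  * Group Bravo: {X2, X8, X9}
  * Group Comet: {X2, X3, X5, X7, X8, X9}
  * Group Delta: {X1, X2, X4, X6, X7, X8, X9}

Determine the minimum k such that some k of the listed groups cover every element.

Comet and Delta cover everything between them: the union {X1, X2, X3, X4, X5, X6, X7, X8, X9} is all of U.
No single group has all 9 elements (the largest, Delta, has 7), so 2 is optimal.

2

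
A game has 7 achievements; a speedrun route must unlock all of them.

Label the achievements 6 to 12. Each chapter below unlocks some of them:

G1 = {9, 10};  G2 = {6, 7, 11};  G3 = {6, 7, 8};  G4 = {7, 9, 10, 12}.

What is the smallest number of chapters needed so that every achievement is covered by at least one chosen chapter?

3

G2 and G3 and G4 together: G2 ∪ G3 ∪ G4 = {6, 7, 8, 9, 10, 11, 12} — every achievement is covered.
Only G3 contains 8, so G3 is forced; the remaining 4 achievements need at least 2 more chapters (each remaining chapter adds at most 3) — so at least 3 chapters are needed, and 3 is optimal.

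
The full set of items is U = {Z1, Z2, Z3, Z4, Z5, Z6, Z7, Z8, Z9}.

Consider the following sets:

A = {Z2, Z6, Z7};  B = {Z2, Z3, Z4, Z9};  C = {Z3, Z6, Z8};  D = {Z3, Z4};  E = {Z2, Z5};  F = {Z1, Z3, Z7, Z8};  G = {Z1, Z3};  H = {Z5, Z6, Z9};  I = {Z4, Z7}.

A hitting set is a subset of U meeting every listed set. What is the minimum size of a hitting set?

The 3 items {Z3, Z5, Z7} hit every set.
The sets C, E, I are pairwise disjoint, so any hitting set needs a separate item for each — at least 3. Hence 3 is optimal.

3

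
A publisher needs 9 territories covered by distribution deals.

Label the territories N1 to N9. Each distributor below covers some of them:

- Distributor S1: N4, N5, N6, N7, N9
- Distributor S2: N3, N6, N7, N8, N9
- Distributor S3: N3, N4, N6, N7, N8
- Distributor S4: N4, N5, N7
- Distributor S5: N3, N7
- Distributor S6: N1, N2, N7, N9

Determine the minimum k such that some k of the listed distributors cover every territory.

Take {S2, S4, S6}. Their union is {N1, N2, N3, N4, N5, N6, N7, N8, N9}, which is all 9 territories.
Only S6 contains N1, so S6 is forced; the remaining 5 territories need at least 2 more distributors (each remaining distributor adds at most 4) — so at least 3 distributors are needed, and 3 is optimal.

3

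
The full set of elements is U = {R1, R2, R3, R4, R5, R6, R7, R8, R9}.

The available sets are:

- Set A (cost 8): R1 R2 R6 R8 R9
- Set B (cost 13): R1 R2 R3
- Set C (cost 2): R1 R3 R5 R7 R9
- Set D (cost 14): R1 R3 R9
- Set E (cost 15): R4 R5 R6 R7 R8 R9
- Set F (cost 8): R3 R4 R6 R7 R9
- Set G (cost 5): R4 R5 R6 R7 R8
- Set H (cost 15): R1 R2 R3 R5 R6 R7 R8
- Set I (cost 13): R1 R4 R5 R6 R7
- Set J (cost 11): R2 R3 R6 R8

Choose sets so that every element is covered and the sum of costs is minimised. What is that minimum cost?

A, C, G together cover every element (A ∪ C ∪ G = {R1, R2, R3, R4, R5, R6, R7, R8, R9}); total cost 8 + 2 + 5 = 15.
No covering selection has total cost below 15.

15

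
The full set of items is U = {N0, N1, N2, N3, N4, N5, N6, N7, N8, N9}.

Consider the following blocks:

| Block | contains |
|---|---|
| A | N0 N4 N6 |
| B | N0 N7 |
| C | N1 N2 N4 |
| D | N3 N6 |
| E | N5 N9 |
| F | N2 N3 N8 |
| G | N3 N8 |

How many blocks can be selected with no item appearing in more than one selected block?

4

B, C, D, E are pairwise disjoint (B={N0,N7}; C={N1,N2,N4}; D={N3,N6}; E={N5,N9}).
Every remaining block overlaps one of these, and no 5 of the listed blocks are pairwise disjoint, so 4 is the maximum.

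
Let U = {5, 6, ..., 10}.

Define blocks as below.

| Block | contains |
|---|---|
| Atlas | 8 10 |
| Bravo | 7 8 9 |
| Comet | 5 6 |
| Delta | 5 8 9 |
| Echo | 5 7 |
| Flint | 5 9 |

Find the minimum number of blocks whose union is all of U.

Take {Atlas, Bravo, Comet}. Their union is {5, 6, 7, 8, 9, 10}, which is all 6 elements.
Only Comet contains 6, so Comet is forced; the remaining 4 elements need at least 2 more blocks (each remaining block adds at most 3) — so at least 3 blocks are needed, and 3 is optimal.

3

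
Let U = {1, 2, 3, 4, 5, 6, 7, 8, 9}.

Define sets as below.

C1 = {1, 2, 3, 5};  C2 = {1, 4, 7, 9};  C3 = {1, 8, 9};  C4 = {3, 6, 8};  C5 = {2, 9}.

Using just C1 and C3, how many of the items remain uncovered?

3

Union of C1, C3 = {1, 2, 3, 5, 8, 9}.
Not covered: 4, 6, 7 — 3 items.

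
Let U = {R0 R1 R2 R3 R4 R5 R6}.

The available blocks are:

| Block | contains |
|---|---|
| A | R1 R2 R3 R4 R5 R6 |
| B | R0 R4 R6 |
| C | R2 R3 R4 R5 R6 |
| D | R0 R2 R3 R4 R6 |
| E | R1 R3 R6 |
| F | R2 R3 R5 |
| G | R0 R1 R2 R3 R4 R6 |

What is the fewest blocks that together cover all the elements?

F and G cover everything between them: the union {R0, R1, R2, R3, R4, R5, R6} is all of U.
No single block has all 7 elements (the largest, A, has 6), so 2 is optimal.

2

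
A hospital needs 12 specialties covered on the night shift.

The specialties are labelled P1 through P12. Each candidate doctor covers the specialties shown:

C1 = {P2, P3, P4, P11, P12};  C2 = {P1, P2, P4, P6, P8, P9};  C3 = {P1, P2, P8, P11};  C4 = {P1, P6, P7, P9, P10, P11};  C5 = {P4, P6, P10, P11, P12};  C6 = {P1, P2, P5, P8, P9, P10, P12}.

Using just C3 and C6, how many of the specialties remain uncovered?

4

Union of C3, C6 = {P1, P2, P5, P8, P9, P10, P11, P12}.
Not covered: P3, P4, P6, P7 — 4 specialties.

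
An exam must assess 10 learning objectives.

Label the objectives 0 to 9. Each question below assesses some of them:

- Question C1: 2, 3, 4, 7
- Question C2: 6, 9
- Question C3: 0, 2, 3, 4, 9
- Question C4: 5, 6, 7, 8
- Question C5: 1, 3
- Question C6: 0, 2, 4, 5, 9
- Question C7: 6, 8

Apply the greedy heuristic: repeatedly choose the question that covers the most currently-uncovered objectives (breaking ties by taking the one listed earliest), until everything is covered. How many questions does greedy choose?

3

Greedy: pick C3 (covers 5 new) → pick C4 (covers 4 new) → pick C5 (covers 1 new). Total picks: 3.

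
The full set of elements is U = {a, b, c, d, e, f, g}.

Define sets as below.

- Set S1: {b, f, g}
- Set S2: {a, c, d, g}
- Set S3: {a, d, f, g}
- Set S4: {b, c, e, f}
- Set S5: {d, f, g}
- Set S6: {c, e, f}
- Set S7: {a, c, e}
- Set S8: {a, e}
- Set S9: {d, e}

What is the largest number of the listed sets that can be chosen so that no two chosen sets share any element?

S1, S8 are pairwise disjoint (S1={b,f,g}; S8={a,e}).
Every remaining set overlaps one of these, and no 3 of the listed sets are pairwise disjoint, so 2 is the maximum.

2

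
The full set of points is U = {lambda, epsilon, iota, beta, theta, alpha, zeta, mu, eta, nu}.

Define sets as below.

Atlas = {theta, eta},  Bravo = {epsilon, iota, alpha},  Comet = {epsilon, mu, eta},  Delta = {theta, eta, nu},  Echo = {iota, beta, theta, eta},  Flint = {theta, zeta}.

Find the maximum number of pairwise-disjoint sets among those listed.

2

Atlas, Bravo are pairwise disjoint (Atlas={theta,eta}; Bravo={epsilon,iota,alpha}).
Every remaining set overlaps one of these, and no 3 of the listed sets are pairwise disjoint, so 2 is the maximum.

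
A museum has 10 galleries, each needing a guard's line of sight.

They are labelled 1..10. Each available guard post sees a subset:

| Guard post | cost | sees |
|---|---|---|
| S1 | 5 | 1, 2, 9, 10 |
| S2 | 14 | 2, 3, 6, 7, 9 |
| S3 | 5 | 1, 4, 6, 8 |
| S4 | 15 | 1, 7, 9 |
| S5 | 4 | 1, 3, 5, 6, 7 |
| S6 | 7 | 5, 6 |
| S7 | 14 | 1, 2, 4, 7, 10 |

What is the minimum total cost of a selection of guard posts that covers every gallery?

14

S1, S3, S5 together cover every gallery (S1 ∪ S3 ∪ S5 = {1, 2, 3, 4, 5, 6, 7, 8, 9, 10}); total cost 5 + 5 + 4 = 14.
No covering selection has total cost below 14.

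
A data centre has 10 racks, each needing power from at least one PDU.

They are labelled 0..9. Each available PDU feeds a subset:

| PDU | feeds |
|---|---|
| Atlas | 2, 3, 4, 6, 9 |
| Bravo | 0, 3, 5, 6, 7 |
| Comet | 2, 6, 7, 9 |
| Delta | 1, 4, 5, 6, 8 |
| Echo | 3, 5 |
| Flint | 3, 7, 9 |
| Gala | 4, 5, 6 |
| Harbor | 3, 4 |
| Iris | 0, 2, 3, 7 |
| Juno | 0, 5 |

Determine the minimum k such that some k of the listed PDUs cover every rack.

Take {Atlas, Bravo, Delta}. Their union is {0, 1, 2, 3, 4, 5, 6, 7, 8, 9}, which is all 10 racks.
Only Delta contains 1, so Delta is forced; the remaining 5 racks need at least 2 more PDUs (each remaining PDU adds at most 4) — so at least 3 PDUs are needed, and 3 is optimal.

3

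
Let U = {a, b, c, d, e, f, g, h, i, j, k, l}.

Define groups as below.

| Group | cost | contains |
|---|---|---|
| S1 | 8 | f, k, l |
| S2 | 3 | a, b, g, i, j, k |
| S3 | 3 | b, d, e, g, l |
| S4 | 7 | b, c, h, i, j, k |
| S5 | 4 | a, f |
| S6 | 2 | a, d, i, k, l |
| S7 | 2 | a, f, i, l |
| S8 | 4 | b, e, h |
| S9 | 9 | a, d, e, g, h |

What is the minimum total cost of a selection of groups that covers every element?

S3, S4, S7 together cover every element (S3 ∪ S4 ∪ S7 = {a, b, c, d, e, f, g, h, i, j, k, l}); total cost 3 + 7 + 2 = 12.
The greedy pick S6, S2, S7, S8, S4 costs 18; no covering selection beats 12.

12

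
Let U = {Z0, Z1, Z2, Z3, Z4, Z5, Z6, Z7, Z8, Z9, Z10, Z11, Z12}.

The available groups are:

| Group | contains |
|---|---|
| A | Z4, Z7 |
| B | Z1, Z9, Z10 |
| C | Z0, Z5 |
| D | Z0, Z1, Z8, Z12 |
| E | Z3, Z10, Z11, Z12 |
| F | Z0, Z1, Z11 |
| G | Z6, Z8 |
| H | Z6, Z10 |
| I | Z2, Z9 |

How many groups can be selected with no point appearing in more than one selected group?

A, C, E, G, I are pairwise disjoint (A={Z4,Z7}; C={Z0,Z5}; E={Z3,Z10,Z11,Z12}; G={Z6,Z8}; I={Z2,Z9}).
Every remaining group overlaps one of these, and no 6 of the listed groups are pairwise disjoint, so 5 is the maximum.

5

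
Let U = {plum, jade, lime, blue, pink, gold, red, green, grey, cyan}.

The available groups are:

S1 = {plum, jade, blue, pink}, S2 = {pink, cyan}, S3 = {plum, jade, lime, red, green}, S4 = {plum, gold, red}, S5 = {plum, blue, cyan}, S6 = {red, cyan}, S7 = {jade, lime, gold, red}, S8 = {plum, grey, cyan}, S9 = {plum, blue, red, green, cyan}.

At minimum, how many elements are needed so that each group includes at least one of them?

3

Take H = {jade, gold, cyan}. Each listed group contains at least one of these, so H is a hitting set of size 3.
No choice of 2 elements meets every group, so 3 is the minimum.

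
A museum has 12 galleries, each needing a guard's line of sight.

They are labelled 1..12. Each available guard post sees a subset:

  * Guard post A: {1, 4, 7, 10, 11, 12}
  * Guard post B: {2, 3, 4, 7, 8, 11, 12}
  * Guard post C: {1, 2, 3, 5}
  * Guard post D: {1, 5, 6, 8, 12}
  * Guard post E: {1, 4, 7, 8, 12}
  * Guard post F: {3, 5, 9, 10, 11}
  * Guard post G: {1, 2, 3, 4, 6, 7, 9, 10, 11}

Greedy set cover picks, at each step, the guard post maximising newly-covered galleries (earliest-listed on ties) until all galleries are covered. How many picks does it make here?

2

Greedy: pick G (covers 9 new) → pick D (covers 3 new). Total picks: 2.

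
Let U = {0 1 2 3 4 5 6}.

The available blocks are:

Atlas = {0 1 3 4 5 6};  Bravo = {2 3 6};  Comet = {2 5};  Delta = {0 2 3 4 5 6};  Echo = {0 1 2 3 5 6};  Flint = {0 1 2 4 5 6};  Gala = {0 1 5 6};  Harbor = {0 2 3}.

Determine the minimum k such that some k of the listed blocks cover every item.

Atlas and Bravo cover everything between them: the union {0, 1, 2, 3, 4, 5, 6} is all of U.
No single block has all 7 items (the largest, Atlas, has 6), so 2 is optimal.

2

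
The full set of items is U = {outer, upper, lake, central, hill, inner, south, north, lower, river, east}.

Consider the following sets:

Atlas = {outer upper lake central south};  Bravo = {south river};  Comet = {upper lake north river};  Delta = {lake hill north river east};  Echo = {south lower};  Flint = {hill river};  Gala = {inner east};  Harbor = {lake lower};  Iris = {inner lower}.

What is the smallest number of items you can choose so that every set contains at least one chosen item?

4

H = {inner, south, lower, river} meets every set (each contains at least one member of H), and |H| = 4.
No choice of 3 items meets every set, so 4 is the minimum.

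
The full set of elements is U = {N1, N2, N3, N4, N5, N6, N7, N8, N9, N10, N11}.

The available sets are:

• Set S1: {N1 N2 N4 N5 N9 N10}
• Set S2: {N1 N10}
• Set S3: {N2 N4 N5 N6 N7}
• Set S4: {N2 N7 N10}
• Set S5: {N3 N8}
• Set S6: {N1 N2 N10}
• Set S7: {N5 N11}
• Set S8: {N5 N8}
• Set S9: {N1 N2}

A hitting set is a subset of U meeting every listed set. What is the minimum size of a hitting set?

4

H = {N1, N5, N7, N8} meets every set (each contains at least one member of H), and |H| = 4.
No choice of 3 elements meets every set, so 4 is the minimum.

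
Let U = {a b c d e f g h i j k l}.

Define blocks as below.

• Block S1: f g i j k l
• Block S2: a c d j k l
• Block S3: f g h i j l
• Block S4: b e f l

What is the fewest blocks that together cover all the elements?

S2, S3, and S4 cover everything between them: the union {a, b, c, d, e, f, g, h, i, j, k, l} is all of U.
Only S2 contains a, so S2 is forced; the remaining 6 elements need at least 2 more blocks (each remaining block adds at most 4) — so at least 3 blocks are needed, and 3 is optimal.

3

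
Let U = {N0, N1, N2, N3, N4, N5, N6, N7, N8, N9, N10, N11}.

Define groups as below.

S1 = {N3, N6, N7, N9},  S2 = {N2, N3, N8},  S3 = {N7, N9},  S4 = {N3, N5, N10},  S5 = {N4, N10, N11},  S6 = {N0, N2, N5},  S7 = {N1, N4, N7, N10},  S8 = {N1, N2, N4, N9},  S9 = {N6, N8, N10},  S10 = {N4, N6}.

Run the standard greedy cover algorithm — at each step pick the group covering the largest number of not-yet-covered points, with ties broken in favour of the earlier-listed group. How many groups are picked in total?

5

Greedy: pick S1 (covers 4 new) → pick S5 (covers 3 new) → pick S6 (covers 3 new) → pick S2 (covers 1 new) → pick S7 (covers 1 new). Total picks: 5.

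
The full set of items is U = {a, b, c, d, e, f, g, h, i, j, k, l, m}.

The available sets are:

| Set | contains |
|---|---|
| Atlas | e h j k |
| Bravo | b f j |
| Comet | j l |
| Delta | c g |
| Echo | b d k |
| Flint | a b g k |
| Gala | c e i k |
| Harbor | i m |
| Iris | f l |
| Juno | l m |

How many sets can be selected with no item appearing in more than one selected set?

4

Atlas, Delta, Harbor, Iris are pairwise disjoint (Atlas={e,h,j,k}; Delta={c,g}; Harbor={i,m}; Iris={f,l}).
Every remaining set overlaps one of these, and no 5 of the listed sets are pairwise disjoint, so 4 is the maximum.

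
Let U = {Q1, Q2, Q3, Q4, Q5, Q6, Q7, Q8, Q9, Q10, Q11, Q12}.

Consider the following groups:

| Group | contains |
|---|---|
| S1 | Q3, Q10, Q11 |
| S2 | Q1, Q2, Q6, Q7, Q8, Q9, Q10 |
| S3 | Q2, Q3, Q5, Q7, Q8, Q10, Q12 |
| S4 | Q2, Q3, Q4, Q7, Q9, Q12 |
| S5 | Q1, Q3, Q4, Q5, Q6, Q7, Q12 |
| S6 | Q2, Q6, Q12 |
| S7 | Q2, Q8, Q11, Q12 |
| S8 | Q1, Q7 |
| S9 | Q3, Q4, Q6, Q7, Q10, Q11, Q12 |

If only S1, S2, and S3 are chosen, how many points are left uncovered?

Union of S1, S2, S3 = {Q1, Q2, Q3, Q5, Q6, Q7, Q8, Q9, Q10, Q11, Q12}.
Not covered: Q4 — 1 point.

1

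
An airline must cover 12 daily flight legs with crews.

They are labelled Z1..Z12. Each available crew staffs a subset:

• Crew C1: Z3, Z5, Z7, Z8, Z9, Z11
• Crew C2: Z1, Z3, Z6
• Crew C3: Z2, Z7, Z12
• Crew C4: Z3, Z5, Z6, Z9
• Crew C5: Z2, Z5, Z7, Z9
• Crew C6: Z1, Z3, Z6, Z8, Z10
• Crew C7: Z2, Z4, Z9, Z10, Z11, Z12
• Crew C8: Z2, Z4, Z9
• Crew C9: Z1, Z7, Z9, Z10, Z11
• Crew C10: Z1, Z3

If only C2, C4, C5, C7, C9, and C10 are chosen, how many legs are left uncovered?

Union of C2, C4, C5, C7, C9, C10 = {Z1, Z2, Z3, Z4, Z5, Z6, Z7, Z9, Z10, Z11, Z12}.
Not covered: Z8 — 1 leg.

1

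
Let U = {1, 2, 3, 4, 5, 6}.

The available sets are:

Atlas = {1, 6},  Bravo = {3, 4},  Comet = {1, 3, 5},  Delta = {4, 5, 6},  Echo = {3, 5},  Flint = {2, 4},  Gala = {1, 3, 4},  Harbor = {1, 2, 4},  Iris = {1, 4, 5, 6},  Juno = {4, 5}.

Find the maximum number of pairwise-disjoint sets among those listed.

Atlas, Echo, Flint are pairwise disjoint (Atlas={1,6}; Echo={3,5}; Flint={2,4}).
Every remaining set overlaps one of these, and no 4 of the listed sets are pairwise disjoint, so 3 is the maximum.

3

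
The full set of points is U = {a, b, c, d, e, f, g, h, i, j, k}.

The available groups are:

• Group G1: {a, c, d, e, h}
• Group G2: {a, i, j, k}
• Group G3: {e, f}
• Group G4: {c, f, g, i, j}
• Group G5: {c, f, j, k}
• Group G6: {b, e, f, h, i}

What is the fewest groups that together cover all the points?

4

Take {G1, G2, G4, G6}. Their union is {a, b, c, d, e, f, g, h, i, j, k}, which is all 11 points.
No 3 of the 6 groups cover everything (all 20 combinations miss at least one point), so 4 is optimal.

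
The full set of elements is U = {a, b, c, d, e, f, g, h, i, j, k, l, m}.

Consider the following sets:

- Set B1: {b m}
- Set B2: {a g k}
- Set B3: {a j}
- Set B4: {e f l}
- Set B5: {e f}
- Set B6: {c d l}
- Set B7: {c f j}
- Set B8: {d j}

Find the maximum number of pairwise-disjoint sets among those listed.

4

B1, B2, B5, B8 are pairwise disjoint (B1={b,m}; B2={a,g,k}; B5={e,f}; B8={d,j}).
Every remaining set overlaps one of these, and no 5 of the listed sets are pairwise disjoint, so 4 is the maximum.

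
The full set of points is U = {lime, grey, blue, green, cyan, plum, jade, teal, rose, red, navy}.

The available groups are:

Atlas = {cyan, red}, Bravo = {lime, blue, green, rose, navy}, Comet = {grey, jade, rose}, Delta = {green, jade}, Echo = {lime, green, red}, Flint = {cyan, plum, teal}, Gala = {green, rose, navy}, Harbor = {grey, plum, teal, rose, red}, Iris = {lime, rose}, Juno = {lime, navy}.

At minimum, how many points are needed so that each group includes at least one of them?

4

Take H = {lime, grey, green, cyan}. Each listed group contains at least one of these, so H is a hitting set of size 4.
No choice of 3 points meets every group, so 4 is the minimum.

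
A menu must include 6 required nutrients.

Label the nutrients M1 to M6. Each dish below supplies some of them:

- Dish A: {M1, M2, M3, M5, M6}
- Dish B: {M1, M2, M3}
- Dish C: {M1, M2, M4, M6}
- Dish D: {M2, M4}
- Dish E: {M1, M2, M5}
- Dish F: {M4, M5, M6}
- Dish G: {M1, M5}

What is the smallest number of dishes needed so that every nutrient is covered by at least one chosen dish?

A and F together: A ∪ F = {M1, M2, M3, M4, M5, M6} — every nutrient is covered.
No single dish has all 6 nutrients (the largest, A, has 5), so 2 is optimal.

2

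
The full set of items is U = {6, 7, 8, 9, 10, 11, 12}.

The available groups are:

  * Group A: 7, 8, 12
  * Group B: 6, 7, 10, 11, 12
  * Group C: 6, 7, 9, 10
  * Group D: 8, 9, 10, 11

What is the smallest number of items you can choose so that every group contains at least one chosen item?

2

H = {8, 10} meets every group (each contains at least one member of H), and |H| = 2.
No single item lies in every group, so at least 2 are needed and 2 is optimal.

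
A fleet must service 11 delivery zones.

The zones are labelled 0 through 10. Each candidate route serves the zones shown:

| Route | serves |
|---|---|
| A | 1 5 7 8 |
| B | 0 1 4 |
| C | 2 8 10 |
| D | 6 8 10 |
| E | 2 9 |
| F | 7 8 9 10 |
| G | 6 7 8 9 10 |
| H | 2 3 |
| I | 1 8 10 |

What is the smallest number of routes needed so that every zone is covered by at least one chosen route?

A and B and G and H together: A ∪ B ∪ G ∪ H = {0, 1, 2, 3, 4, 5, 6, 7, 8, 9, 10} — every zone is covered.
Only A contains 5, so A is forced; the remaining 7 zones need at least 3 more routes (each remaining route adds at most 3) — so at least 4 routes are needed, and 4 is optimal.

4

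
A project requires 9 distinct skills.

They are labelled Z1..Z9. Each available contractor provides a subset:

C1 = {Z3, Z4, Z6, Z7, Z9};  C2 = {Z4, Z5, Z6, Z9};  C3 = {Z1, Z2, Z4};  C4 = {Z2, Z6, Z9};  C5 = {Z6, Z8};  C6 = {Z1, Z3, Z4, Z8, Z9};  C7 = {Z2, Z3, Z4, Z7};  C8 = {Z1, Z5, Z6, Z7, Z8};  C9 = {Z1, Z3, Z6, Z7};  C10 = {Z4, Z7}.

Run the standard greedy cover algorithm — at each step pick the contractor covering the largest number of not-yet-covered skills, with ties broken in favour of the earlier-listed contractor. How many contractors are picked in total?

3

Greedy: pick C1 (covers 5 new) → pick C8 (covers 3 new) → pick C3 (covers 1 new). Total picks: 3.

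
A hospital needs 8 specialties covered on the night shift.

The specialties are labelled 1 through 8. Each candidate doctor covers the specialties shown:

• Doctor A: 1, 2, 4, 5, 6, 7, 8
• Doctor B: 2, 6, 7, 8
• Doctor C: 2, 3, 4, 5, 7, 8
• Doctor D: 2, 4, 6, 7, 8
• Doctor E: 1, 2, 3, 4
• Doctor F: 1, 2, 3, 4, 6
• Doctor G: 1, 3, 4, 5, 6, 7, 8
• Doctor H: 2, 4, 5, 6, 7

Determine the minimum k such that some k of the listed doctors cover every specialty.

2

A and E together: A ∪ E = {1, 2, 3, 4, 5, 6, 7, 8} — every specialty is covered.
No single doctor has all 8 specialties (the largest, A, has 7), so 2 is optimal.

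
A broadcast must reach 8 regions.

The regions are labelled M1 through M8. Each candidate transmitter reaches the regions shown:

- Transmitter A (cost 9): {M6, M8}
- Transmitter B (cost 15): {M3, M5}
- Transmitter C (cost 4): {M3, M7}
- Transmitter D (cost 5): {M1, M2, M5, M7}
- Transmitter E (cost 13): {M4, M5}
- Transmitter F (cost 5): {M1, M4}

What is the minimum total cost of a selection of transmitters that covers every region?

A, C, D, F together cover every region (A ∪ C ∪ D ∪ F = {M1, M2, M3, M4, M5, M6, M7, M8}); total cost 9 + 4 + 5 + 5 = 23.
No covering selection has total cost below 23.

23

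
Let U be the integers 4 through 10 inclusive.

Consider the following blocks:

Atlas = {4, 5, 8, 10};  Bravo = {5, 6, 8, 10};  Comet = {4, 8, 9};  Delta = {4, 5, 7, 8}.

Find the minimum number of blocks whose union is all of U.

Bravo, Comet, and Delta cover everything between them: the union {4, 5, 6, 7, 8, 9, 10} is all of U.
Only Bravo contains 6, so Bravo is forced; the remaining 3 points need at least 2 more blocks (each remaining block adds at most 2) — so at least 3 blocks are needed, and 3 is optimal.

3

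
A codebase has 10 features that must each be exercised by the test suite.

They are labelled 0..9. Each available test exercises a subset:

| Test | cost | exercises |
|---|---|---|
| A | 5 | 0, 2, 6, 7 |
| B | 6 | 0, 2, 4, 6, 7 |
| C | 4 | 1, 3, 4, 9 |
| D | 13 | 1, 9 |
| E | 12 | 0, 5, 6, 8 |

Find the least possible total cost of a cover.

A, C, E together cover every feature (A ∪ C ∪ E = {0, 1, 2, 3, 4, 5, 6, 7, 8, 9}); total cost 5 + 4 + 12 = 21.
No covering selection has total cost below 21.

21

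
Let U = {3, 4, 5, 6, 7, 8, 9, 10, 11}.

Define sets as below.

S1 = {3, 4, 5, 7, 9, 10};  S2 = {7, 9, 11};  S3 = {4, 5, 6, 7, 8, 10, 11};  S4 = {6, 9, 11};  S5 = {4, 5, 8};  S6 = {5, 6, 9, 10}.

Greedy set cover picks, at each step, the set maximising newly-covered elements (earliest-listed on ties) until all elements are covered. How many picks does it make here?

2

Greedy: pick S3 (covers 7 new) → pick S1 (covers 2 new). Total picks: 2.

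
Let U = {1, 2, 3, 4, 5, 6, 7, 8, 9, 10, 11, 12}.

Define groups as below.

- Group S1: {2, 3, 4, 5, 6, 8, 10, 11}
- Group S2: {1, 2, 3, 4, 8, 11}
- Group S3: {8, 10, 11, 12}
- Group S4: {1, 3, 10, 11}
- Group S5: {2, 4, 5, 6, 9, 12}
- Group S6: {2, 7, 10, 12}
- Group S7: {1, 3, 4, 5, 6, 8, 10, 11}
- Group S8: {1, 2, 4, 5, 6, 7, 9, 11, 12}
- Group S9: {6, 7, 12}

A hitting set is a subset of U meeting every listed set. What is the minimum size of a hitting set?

2

The 2 elements {3, 12} hit every group.
The groups S4, S5 are pairwise disjoint, so any hitting set needs a separate element for each — at least 2. Hence 2 is optimal.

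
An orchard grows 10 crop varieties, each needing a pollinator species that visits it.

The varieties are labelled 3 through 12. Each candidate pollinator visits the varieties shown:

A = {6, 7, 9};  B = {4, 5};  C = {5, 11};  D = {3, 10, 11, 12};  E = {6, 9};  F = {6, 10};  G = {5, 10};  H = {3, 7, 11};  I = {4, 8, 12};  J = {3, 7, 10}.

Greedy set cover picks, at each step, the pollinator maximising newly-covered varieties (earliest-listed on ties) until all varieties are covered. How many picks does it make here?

Greedy: pick D (covers 4 new) → pick A (covers 3 new) → pick B (covers 2 new) → pick I (covers 1 new). Total picks: 4.

4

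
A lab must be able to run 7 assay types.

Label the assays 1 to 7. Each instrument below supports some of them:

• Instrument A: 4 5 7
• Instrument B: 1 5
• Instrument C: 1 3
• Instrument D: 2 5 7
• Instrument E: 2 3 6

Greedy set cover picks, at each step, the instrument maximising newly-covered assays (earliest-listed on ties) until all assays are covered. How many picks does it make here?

3

Greedy: pick A (covers 3 new) → pick E (covers 3 new) → pick B (covers 1 new). Total picks: 3.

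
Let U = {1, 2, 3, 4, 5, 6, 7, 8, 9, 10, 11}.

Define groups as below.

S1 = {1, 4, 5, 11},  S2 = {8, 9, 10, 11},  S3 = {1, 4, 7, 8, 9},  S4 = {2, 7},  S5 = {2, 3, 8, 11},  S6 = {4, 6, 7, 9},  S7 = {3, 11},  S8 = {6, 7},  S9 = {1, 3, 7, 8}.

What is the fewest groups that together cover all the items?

S1 and S2 and S5 and S8 together: S1 ∪ S2 ∪ S5 ∪ S8 = {1, 2, 3, 4, 5, 6, 7, 8, 9, 10, 11} — every item is covered.
Only S1 contains 5, so S1 is forced; the remaining 7 items need at least 3 more groups (each remaining group adds at most 3) — so at least 4 groups are needed, and 4 is optimal.

4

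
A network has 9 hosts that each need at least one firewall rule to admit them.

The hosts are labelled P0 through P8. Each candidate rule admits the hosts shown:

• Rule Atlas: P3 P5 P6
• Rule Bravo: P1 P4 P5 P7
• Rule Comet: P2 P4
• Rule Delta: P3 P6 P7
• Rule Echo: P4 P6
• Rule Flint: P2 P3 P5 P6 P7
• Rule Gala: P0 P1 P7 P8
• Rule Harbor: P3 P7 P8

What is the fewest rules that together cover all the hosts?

Atlas and Comet and Gala together: Atlas ∪ Comet ∪ Gala = {P0, P1, P2, P3, P4, P5, P6, P7, P8} — every host is covered.
Only Gala contains P0, so Gala is forced; the remaining 5 hosts need at least 2 more rules (each remaining rule adds at most 4) — so at least 3 rules are needed, and 3 is optimal.

3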